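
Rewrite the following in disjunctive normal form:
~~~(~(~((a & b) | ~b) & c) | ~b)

~a & b & c

~~~(~(~((a & b) | ~b) & c) | ~b)
≡ ~(~(~((a & b) | ~b) & c) | ~b)   [double negation]
≡ ~~(~((a & b) | ~b) & c) & ~~b   [De Morgan]
≡ ~((a & b) | ~b) & c & ~~b   [double negation]
≡ ~(a & b) & ~~b & c & ~~b   [De Morgan]
≡ (~a | ~b) & ~~b & c & ~~b   [De Morgan]
≡ (~a | ~b) & b & c & ~~b   [double negation]
≡ (~a | ~b) & b & c & b   [double negation]
≡ (~a & b & c & b) | (~b & b & c & b)   [distribute & over |]
≡ ~a & b & c   [simplify]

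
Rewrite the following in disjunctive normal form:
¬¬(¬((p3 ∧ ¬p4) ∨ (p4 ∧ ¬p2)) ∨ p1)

¬¬(¬((p3 ∧ ¬p4) ∨ (p4 ∧ ¬p2)) ∨ p1)
= ¬((p3 ∧ ¬p4) ∨ (p4 ∧ ¬p2)) ∨ p1   [double negation]
= (¬(p3 ∧ ¬p4) ∧ ¬(p4 ∧ ¬p2)) ∨ p1   [De Morgan]
= ((¬p3 ∨ ¬¬p4) ∧ ¬(p4 ∧ ¬p2)) ∨ p1   [De Morgan]
= ((¬p3 ∨ p4) ∧ ¬(p4 ∧ ¬p2)) ∨ p1   [double negation]
= ((¬p3 ∨ p4) ∧ (¬p4 ∨ ¬¬p2)) ∨ p1   [De Morgan]
= ((¬p3 ∨ p4) ∧ (¬p4 ∨ p2)) ∨ p1   [double negation]
= (¬p3 ∧ ¬p4) ∨ (¬p3 ∧ p2) ∨ (p4 ∧ ¬p4) ∨ (p4 ∧ p2) ∨ p1   [distribute ∧ over ∨]
= (¬p3 ∧ ¬p4) ∨ (¬p3 ∧ p2) ∨ (p4 ∧ p2) ∨ p1   [simplify]

(¬p3 ∧ ¬p4) ∨ (¬p3 ∧ p2) ∨ (p4 ∧ p2) ∨ p1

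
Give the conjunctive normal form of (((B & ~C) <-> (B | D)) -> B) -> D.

(((B & ~C) <-> (B | D)) -> B) -> D
≡ ~(((B & ~C) <-> (B | D)) -> B) | D   (eliminate ->)
≡ ~(~((B & ~C) <-> (B | D)) | B) | D   (eliminate ->)
≡ ~(~(((B & ~C) -> (B | D)) & ((B | D) -> (B & ~C))) | B) | D   (eliminate <->)
≡ ~(~((~(B & ~C) | B | D) & ((B | D) -> (B & ~C))) | B) | D   (eliminate ->)
≡ ~(~((~(B & ~C) | B | D) & (~(B | D) | (B & ~C))) | B) | D   (eliminate ->)
≡ (~~((~(B & ~C) | B | D) & (~(B | D) | (B & ~C))) & ~B) | D   (De Morgan)
≡ ((~(B & ~C) | B | D) & (~(B | D) | (B & ~C)) & ~B) | D   (double negation)
≡ ((~B | ~~C | B | D) & (~(B | D) | (B & ~C)) & ~B) | D   (De Morgan)
≡ ((~B | C | B | D) & (~(B | D) | (B & ~C)) & ~B) | D   (double negation)
≡ ((~B | C | B | D) & ((~B & ~D) | (B & ~C)) & ~B) | D   (De Morgan)
≡ (~B | C | B | D | D) & (~B | B | D) & (~B | ~C | D) & (~D | B | D) & (~D | ~C | D) & (~B | D)   (distribute | over &)
≡ ~B | D   (simplify)

~B | D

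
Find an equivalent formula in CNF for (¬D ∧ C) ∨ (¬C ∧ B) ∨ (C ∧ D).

(¬D ∧ C) ∨ (¬C ∧ B) ∨ (C ∧ D)
= (¬D ∨ ¬C ∨ C) ∧ (¬D ∨ ¬C ∨ D) ∧ (¬D ∨ B ∨ C) ∧ (¬D ∨ B ∨ D) ∧ (C ∨ ¬C ∨ C) ∧ (C ∨ ¬C ∨ D) ∧ (C ∨ B ∨ C) ∧ (C ∨ B ∨ D)
= C ∨ B

C ∨ B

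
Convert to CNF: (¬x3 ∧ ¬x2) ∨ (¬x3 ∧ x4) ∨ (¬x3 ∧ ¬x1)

¬x3 ∧ (¬x2 ∨ x4 ∨ ¬x1)

(¬x3 ∧ ¬x2) ∨ (¬x3 ∧ x4) ∨ (¬x3 ∧ ¬x1)
≡ (¬x3 ∨ ¬x3 ∨ ¬x3) ∧ (¬x3 ∨ ¬x3 ∨ ¬x1) ∧ (¬x3 ∨ x4 ∨ ¬x3) ∧ (¬x3 ∨ x4 ∨ ¬x1) ∧ (¬x2 ∨ ¬x3 ∨ ¬x3) ∧ (¬x2 ∨ ¬x3 ∨ ¬x1) ∧ (¬x2 ∨ x4 ∨ ¬x3) ∧ (¬x2 ∨ x4 ∨ ¬x1)   (distribute ∨ over ∧)
≡ ¬x3 ∧ (¬x2 ∨ x4 ∨ ¬x1)   (simplify)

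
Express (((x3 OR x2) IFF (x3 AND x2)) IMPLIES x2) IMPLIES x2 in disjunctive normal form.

(((x3 OR x2) IFF (x3 AND x2)) IMPLIES x2) IMPLIES x2
≡ NOT (((x3 OR x2) IFF (x3 AND x2)) IMPLIES x2) OR x2   — eliminate IMPLIES
≡ NOT (NOT ((x3 OR x2) IFF (x3 AND x2)) OR x2) OR x2   — eliminate IMPLIES
≡ NOT (NOT (((x3 OR x2) IMPLIES (x3 AND x2)) AND ((x3 AND x2) IMPLIES (x3 OR x2))) OR x2) OR x2   — eliminate IFF
≡ NOT (NOT ((NOT (x3 OR x2) OR (x3 AND x2)) AND ((x3 AND x2) IMPLIES (x3 OR x2))) OR x2) OR x2   — eliminate IMPLIES
≡ NOT (NOT ((NOT (x3 OR x2) OR (x3 AND x2)) AND (NOT (x3 AND x2) OR x3 OR x2)) OR x2) OR x2   — eliminate IMPLIES
≡ (NOT NOT ((NOT (x3 OR x2) OR (x3 AND x2)) AND (NOT (x3 AND x2) OR x3 OR x2)) AND NOT x2) OR x2   — De Morgan
≡ ((NOT (x3 OR x2) OR (x3 AND x2)) AND (NOT (x3 AND x2) OR x3 OR x2) AND NOT x2) OR x2   — double negation
≡ (((NOT x3 AND NOT x2) OR (x3 AND x2)) AND (NOT (x3 AND x2) OR x3 OR x2) AND NOT x2) OR x2   — De Morgan
≡ (((NOT x3 AND NOT x2) OR (x3 AND x2)) AND (NOT x3 OR NOT x2 OR x3 OR x2) AND NOT x2) OR x2   — De Morgan
≡ (NOT x3 AND NOT x2 AND NOT x3 AND NOT x2) OR (NOT x3 AND NOT x2 AND NOT x2 AND NOT x2) OR (NOT x3 AND NOT x2 AND x3 AND NOT x2) OR (NOT x3 AND NOT x2 AND x2 AND NOT x2) OR (x3 AND x2 AND NOT x3 AND NOT x2) OR (x3 AND x2 AND NOT x2 AND NOT x2) OR (x3 AND x2 AND x3 AND NOT x2) OR (x3 AND x2 AND x2 AND NOT x2) OR x2   — distribute AND over OR
≡ (NOT x3 AND NOT x2) OR x2   — simplify

(NOT x3 AND NOT x2) OR x2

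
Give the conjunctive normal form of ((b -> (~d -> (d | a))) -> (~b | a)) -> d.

((b -> (~d -> (d | a))) -> (~b | a)) -> d
⇔ ~((b -> (~d -> (d | a))) -> (~b | a)) | d   — eliminate ->
⇔ ~(~(b -> (~d -> (d | a))) | ~b | a) | d   — eliminate ->
⇔ ~(~(~b | (~d -> (d | a))) | ~b | a) | d   — eliminate ->
⇔ ~(~(~b | ~~d | d | a) | ~b | a) | d   — eliminate ->
⇔ (~~(~b | ~~d | d | a) & ~~b & ~a) | d   — De Morgan
⇔ ((~b | ~~d | d | a) & ~~b & ~a) | d   — double negation
⇔ ((~b | d | d | a) & ~~b & ~a) | d   — double negation
⇔ ((~b | d | d | a) & b & ~a) | d   — double negation
⇔ (~b | d | d | a | d) & (b | d) & (~a | d)   — distribute | over &
⇔ (~b | d | a) & (b | d) & (~a | d)   — simplify

(~b | d | a) & (b | d) & (~a | d)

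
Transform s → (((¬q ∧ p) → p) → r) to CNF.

(¬s ∨ ¬q ∨ r) ∧ (¬s ∨ p ∨ r) ∧ (¬s ∨ ¬p ∨ r)

s → (((¬q ∧ p) → p) → r)
⇔ ¬s ∨ (((¬q ∧ p) → p) → r)   [eliminate →]
⇔ ¬s ∨ ¬((¬q ∧ p) → p) ∨ r   [eliminate →]
⇔ ¬s ∨ ¬(¬(¬q ∧ p) ∨ p) ∨ r   [eliminate →]
⇔ ¬s ∨ (¬¬(¬q ∧ p) ∧ ¬p) ∨ r   [De Morgan]
⇔ ¬s ∨ (¬q ∧ p ∧ ¬p) ∨ r   [double negation]
⇔ (¬s ∨ ¬q ∨ r) ∧ (¬s ∨ p ∨ r) ∧ (¬s ∨ ¬p ∨ r)   [distribute ∨ over ∧]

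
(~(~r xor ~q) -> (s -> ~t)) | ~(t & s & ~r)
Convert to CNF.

(~(~r xor ~q) -> (s -> ~t)) | ~(t & s & ~r)
⇔ ~~(~r xor ~q) | (s -> ~t) | ~(t & s & ~r)   [eliminate ->]
⇔ ~~((~r | ~q) & ~(~r & ~q)) | (s -> ~t) | ~(t & s & ~r)   [expand xor]
⇔ ~~((~r | ~q) & ~(~r & ~q)) | ~s | ~t | ~(t & s & ~r)   [eliminate ->]
⇔ ((~r | ~q) & ~(~r & ~q)) | ~s | ~t | ~(t & s & ~r)   [double negation]
⇔ ((~r | ~q) & (~~r | ~~q)) | ~s | ~t | ~(t & s & ~r)   [De Morgan]
⇔ ((~r | ~q) & (r | ~~q)) | ~s | ~t | ~(t & s & ~r)   [double negation]
⇔ ((~r | ~q) & (r | q)) | ~s | ~t | ~(t & s & ~r)   [double negation]
⇔ ((~r | ~q) & (r | q)) | ~s | ~t | ~t | ~s | ~~r   [De Morgan]
⇔ ((~r | ~q) & (r | q)) | ~s | ~t | ~t | ~s | r   [double negation]
⇔ (~r | ~q | ~s | ~t | ~t | ~s | r) & (r | q | ~s | ~t | ~t | ~s | r)   [distribute | over &]
⇔ r | q | ~s | ~t   [simplify]

r | q | ~s | ~t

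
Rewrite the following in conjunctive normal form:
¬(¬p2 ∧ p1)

p2 ∨ ¬p1

¬(¬p2 ∧ p1)
≡ ¬¬p2 ∨ ¬p1   — De Morgan
≡ p2 ∨ ¬p1   — double negation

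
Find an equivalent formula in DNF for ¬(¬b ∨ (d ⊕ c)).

¬(¬b ∨ (d ⊕ c))
≡ ¬(¬b ∨ (d ∧ ¬c) ∨ (¬d ∧ c))   (expand ⊕)
≡ ¬¬b ∧ ¬(d ∧ ¬c) ∧ ¬(¬d ∧ c)   (De Morgan)
≡ b ∧ ¬(d ∧ ¬c) ∧ ¬(¬d ∧ c)   (double negation)
≡ b ∧ (¬d ∨ ¬¬c) ∧ ¬(¬d ∧ c)   (De Morgan)
≡ b ∧ (¬d ∨ c) ∧ ¬(¬d ∧ c)   (double negation)
≡ b ∧ (¬d ∨ c) ∧ (¬¬d ∨ ¬c)   (De Morgan)
≡ b ∧ (¬d ∨ c) ∧ (d ∨ ¬c)   (double negation)
≡ (b ∧ ¬d ∧ d) ∨ (b ∧ ¬d ∧ ¬c) ∨ (b ∧ c ∧ d) ∨ (b ∧ c ∧ ¬c)   (distribute ∧ over ∨)
≡ (b ∧ ¬d ∧ ¬c) ∨ (b ∧ c ∧ d)   (simplify)

(b ∧ ¬d ∧ ¬c) ∨ (b ∧ c ∧ d)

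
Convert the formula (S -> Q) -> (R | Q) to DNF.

(S -> Q) -> (R | Q)
≡ ~(S -> Q) | R | Q   (eliminate ->)
≡ ~(~S | Q) | R | Q   (eliminate ->)
≡ (~~S & ~Q) | R | Q   (De Morgan)
≡ (S & ~Q) | R | Q   (double negation)

(S & ~Q) | R | Q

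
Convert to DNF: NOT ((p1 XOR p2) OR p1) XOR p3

NOT ((p1 XOR p2) OR p1) XOR p3
≡ (NOT ((p1 XOR p2) OR p1) AND NOT p3) OR (NOT NOT ((p1 XOR p2) OR p1) AND p3)
≡ (NOT ((p1 AND NOT p2) OR (NOT p1 AND p2) OR p1) AND NOT p3) OR (NOT NOT ((p1 XOR p2) OR p1) AND p3)
≡ (NOT ((p1 AND NOT p2) OR (NOT p1 AND p2) OR p1) AND NOT p3) OR (NOT NOT ((p1 AND NOT p2) OR (NOT p1 AND p2) OR p1) AND p3)
≡ (NOT (p1 AND NOT p2) AND NOT (NOT p1 AND p2) AND NOT p1 AND NOT p3) OR (NOT NOT ((p1 AND NOT p2) OR (NOT p1 AND p2) OR p1) AND p3)
≡ ((NOT p1 OR NOT NOT p2) AND NOT (NOT p1 AND p2) AND NOT p1 AND NOT p3) OR (NOT NOT ((p1 AND NOT p2) OR (NOT p1 AND p2) OR p1) AND p3)
≡ ((NOT p1 OR p2) AND NOT (NOT p1 AND p2) AND NOT p1 AND NOT p3) OR (NOT NOT ((p1 AND NOT p2) OR (NOT p1 AND p2) OR p1) AND p3)
≡ ((NOT p1 OR p2) AND (NOT NOT p1 OR NOT p2) AND NOT p1 AND NOT p3) OR (NOT NOT ((p1 AND NOT p2) OR (NOT p1 AND p2) OR p1) AND p3)
≡ ((NOT p1 OR p2) AND (p1 OR NOT p2) AND NOT p1 AND NOT p3) OR (NOT NOT ((p1 AND NOT p2) OR (NOT p1 AND p2) OR p1) AND p3)
≡ ((NOT p1 OR p2) AND (p1 OR NOT p2) AND NOT p1 AND NOT p3) OR (((p1 AND NOT p2) OR (NOT p1 AND p2) OR p1) AND p3)
≡ (NOT p1 AND p1 AND NOT p1 AND NOT p3) OR (NOT p1 AND NOT p2 AND NOT p1 AND NOT p3) OR (p2 AND p1 AND NOT p1 AND NOT p3) OR (p2 AND NOT p2 AND NOT p1 AND NOT p3) OR (p1 AND NOT p2 AND p3) OR (NOT p1 AND p2 AND p3) OR (p1 AND p3)
≡ (NOT p1 AND NOT p2 AND NOT p3) OR (NOT p1 AND p2 AND p3) OR (p1 AND p3)

(NOT p1 AND NOT p2 AND NOT p3) OR (NOT p1 AND p2 AND p3) OR (p1 AND p3)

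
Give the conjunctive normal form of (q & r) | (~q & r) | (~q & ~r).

r | ~q

(q & r) | (~q & r) | (~q & ~r)
≡ (q | ~q | ~q) & (q | ~q | ~r) & (q | r | ~q) & (q | r | ~r) & (r | ~q | ~q) & (r | ~q | ~r) & (r | r | ~q) & (r | r | ~r)   (distribute | over &)
≡ r | ~q   (simplify)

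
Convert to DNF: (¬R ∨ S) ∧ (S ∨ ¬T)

¬R ∧ ¬T ∨ S

(¬R ∨ S) ∧ (S ∨ ¬T)
≡ ¬R ∧ S ∨ ¬R ∧ ¬T ∨ S ∧ S ∨ S ∧ ¬T   (distribute ∧ over ∨)
≡ ¬R ∧ ¬T ∨ S   (simplify)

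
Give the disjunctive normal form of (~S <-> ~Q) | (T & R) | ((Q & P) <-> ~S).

(S & Q) | (~Q & ~S) | (T & R) | (~Q & S) | (~P & S) | (~S & Q & P)

(~S <-> ~Q) | (T & R) | ((Q & P) <-> ~S)
⇔ ((~S -> ~Q) & (~Q -> ~S)) | (T & R) | ((Q & P) <-> ~S)   (eliminate <->)
⇔ ((~~S | ~Q) & (~Q -> ~S)) | (T & R) | ((Q & P) <-> ~S)   (eliminate ->)
⇔ ((~~S | ~Q) & (~~Q | ~S)) | (T & R) | ((Q & P) <-> ~S)   (eliminate ->)
⇔ ((~~S | ~Q) & (~~Q | ~S)) | (T & R) | (((Q & P) -> ~S) & (~S -> (Q & P)))   (eliminate <->)
⇔ ((~~S | ~Q) & (~~Q | ~S)) | (T & R) | ((~(Q & P) | ~S) & (~S -> (Q & P)))   (eliminate ->)
⇔ ((~~S | ~Q) & (~~Q | ~S)) | (T & R) | ((~(Q & P) | ~S) & (~~S | (Q & P)))   (eliminate ->)
⇔ ((S | ~Q) & (~~Q | ~S)) | (T & R) | ((~(Q & P) | ~S) & (~~S | (Q & P)))   (double negation)
⇔ ((S | ~Q) & (Q | ~S)) | (T & R) | ((~(Q & P) | ~S) & (~~S | (Q & P)))   (double negation)
⇔ ((S | ~Q) & (Q | ~S)) | (T & R) | ((~Q | ~P | ~S) & (~~S | (Q & P)))   (De Morgan)
⇔ ((S | ~Q) & (Q | ~S)) | (T & R) | ((~Q | ~P | ~S) & (S | (Q & P)))   (double negation)
⇔ (S & Q) | (S & ~S) | (~Q & Q) | (~Q & ~S) | (T & R) | (~Q & S) | (~Q & Q & P) | (~P & S) | (~P & Q & P) | (~S & S) | (~S & Q & P)   (distribute & over |)
⇔ (S & Q) | (~Q & ~S) | (T & R) | (~Q & S) | (~P & S) | (~S & Q & P)   (simplify)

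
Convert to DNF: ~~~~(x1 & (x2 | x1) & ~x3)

~~~~(x1 & (x2 | x1) & ~x3)
≡ ~~(x1 & (x2 | x1) & ~x3)   [double negation]
≡ x1 & (x2 | x1) & ~x3   [double negation]
≡ (x1 & x2 & ~x3) | (x1 & x1 & ~x3)   [distribute & over |]
≡ x1 & ~x3   [simplify]

x1 & ~x3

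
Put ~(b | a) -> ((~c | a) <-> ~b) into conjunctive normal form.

b | a | ~c

~(b | a) -> ((~c | a) <-> ~b)
= ~~(b | a) | ((~c | a) <-> ~b)   (eliminate ->)
= ~~(b | a) | (((~c | a) -> ~b) & (~b -> (~c | a)))   (eliminate <->)
= ~~(b | a) | ((~(~c | a) | ~b) & (~b -> (~c | a)))   (eliminate ->)
= ~~(b | a) | ((~(~c | a) | ~b) & (~~b | ~c | a))   (eliminate ->)
= b | a | ((~(~c | a) | ~b) & (~~b | ~c | a))   (double negation)
= b | a | (((~~c & ~a) | ~b) & (~~b | ~c | a))   (De Morgan)
= b | a | (((c & ~a) | ~b) & (~~b | ~c | a))   (double negation)
= b | a | (((c & ~a) | ~b) & (b | ~c | a))   (double negation)
= (b | a | c | ~b) & (b | a | ~a | ~b) & (b | a | b | ~c | a)   (distribute | over &)
= b | a | ~c   (simplify)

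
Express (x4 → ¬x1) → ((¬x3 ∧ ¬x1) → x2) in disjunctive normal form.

(x4 → ¬x1) → ((¬x3 ∧ ¬x1) → x2)
⇔ ¬(x4 → ¬x1) ∨ ((¬x3 ∧ ¬x1) → x2)   [eliminate →]
⇔ ¬(¬x4 ∨ ¬x1) ∨ ((¬x3 ∧ ¬x1) → x2)   [eliminate →]
⇔ ¬(¬x4 ∨ ¬x1) ∨ ¬(¬x3 ∧ ¬x1) ∨ x2   [eliminate →]
⇔ (¬¬x4 ∧ ¬¬x1) ∨ ¬(¬x3 ∧ ¬x1) ∨ x2   [De Morgan]
⇔ (x4 ∧ ¬¬x1) ∨ ¬(¬x3 ∧ ¬x1) ∨ x2   [double negation]
⇔ (x4 ∧ x1) ∨ ¬(¬x3 ∧ ¬x1) ∨ x2   [double negation]
⇔ (x4 ∧ x1) ∨ ¬¬x3 ∨ ¬¬x1 ∨ x2   [De Morgan]
⇔ (x4 ∧ x1) ∨ x3 ∨ ¬¬x1 ∨ x2   [double negation]
⇔ (x4 ∧ x1) ∨ x3 ∨ x1 ∨ x2   [double negation]
⇔ x3 ∨ x1 ∨ x2   [simplify]

x3 ∨ x1 ∨ x2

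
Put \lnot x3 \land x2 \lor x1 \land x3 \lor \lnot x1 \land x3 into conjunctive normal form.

x2 \lor x3

\lnot x3 \land x2 \lor x1 \land x3 \lor \lnot x1 \land x3
⇔ (\lnot x3 \lor x1 \lor \lnot x1) \land (\lnot x3 \lor x1 \lor x3) \land (\lnot x3 \lor x3 \lor \lnot x1) \land (\lnot x3 \lor x3 \lor x3) \land (x2 \lor x1 \lor \lnot x1) \land (x2 \lor x1 \lor x3) \land (x2 \lor x3 \lor \lnot x1) \land (x2 \lor x3 \lor x3)   (distribute \lor over \land)
⇔ x2 \lor x3   (simplify)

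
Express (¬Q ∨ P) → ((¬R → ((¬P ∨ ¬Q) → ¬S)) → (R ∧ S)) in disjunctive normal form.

(¬Q ∨ P) → ((¬R → ((¬P ∨ ¬Q) → ¬S)) → (R ∧ S))
⇔ ¬(¬Q ∨ P) ∨ ((¬R → ((¬P ∨ ¬Q) → ¬S)) → (R ∧ S))
⇔ ¬(¬Q ∨ P) ∨ ¬(¬R → ((¬P ∨ ¬Q) → ¬S)) ∨ (R ∧ S)
⇔ ¬(¬Q ∨ P) ∨ ¬(¬¬R ∨ ((¬P ∨ ¬Q) → ¬S)) ∨ (R ∧ S)
⇔ ¬(¬Q ∨ P) ∨ ¬(¬¬R ∨ ¬(¬P ∨ ¬Q) ∨ ¬S) ∨ (R ∧ S)
⇔ (¬¬Q ∧ ¬P) ∨ ¬(¬¬R ∨ ¬(¬P ∨ ¬Q) ∨ ¬S) ∨ (R ∧ S)
⇔ (Q ∧ ¬P) ∨ ¬(¬¬R ∨ ¬(¬P ∨ ¬Q) ∨ ¬S) ∨ (R ∧ S)
⇔ (Q ∧ ¬P) ∨ (¬¬¬R ∧ ¬¬(¬P ∨ ¬Q) ∧ ¬¬S) ∨ (R ∧ S)
⇔ (Q ∧ ¬P) ∨ (¬R ∧ ¬¬(¬P ∨ ¬Q) ∧ ¬¬S) ∨ (R ∧ S)
⇔ (Q ∧ ¬P) ∨ (¬R ∧ (¬P ∨ ¬Q) ∧ ¬¬S) ∨ (R ∧ S)
⇔ (Q ∧ ¬P) ∨ (¬R ∧ (¬P ∨ ¬Q) ∧ S) ∨ (R ∧ S)
⇔ (Q ∧ ¬P) ∨ (¬R ∧ ¬P ∧ S) ∨ (¬R ∧ ¬Q ∧ S) ∨ (R ∧ S)

(Q ∧ ¬P) ∨ (¬R ∧ ¬P ∧ S) ∨ (¬R ∧ ¬Q ∧ S) ∨ (R ∧ S)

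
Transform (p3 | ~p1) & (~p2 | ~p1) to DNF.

(p3 | ~p1) & (~p2 | ~p1)
≡ (p3 & ~p2) | (p3 & ~p1) | (~p1 & ~p2) | (~p1 & ~p1)   [distribute & over |]
≡ (p3 & ~p2) | ~p1   [simplify]

(p3 & ~p2) | ~p1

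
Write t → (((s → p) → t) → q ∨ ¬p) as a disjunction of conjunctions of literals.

t → (((s → p) → t) → q ∨ ¬p)
= ¬t ∨ (((s → p) → t) → q ∨ ¬p)   [eliminate →]
= ¬t ∨ ¬((s → p) → t) ∨ q ∨ ¬p   [eliminate →]
= ¬t ∨ ¬(¬(s → p) ∨ t) ∨ q ∨ ¬p   [eliminate →]
= ¬t ∨ ¬(¬(¬s ∨ p) ∨ t) ∨ q ∨ ¬p   [eliminate →]
= ¬t ∨ ¬¬(¬s ∨ p) ∧ ¬t ∨ q ∨ ¬p   [De Morgan]
= ¬t ∨ (¬s ∨ p) ∧ ¬t ∨ q ∨ ¬p   [double negation]
= ¬t ∨ ¬s ∧ ¬t ∨ p ∧ ¬t ∨ q ∨ ¬p   [distribute ∧ over ∨]
= ¬t ∨ q ∨ ¬p   [simplify]

¬t ∨ q ∨ ¬p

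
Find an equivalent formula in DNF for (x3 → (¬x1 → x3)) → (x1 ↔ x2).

(¬x1 ∧ ¬x2) ∨ (x2 ∧ x1)

(x3 → (¬x1 → x3)) → (x1 ↔ x2)
≡ ¬(x3 → (¬x1 → x3)) ∨ (x1 ↔ x2)   [eliminate →]
≡ ¬(¬x3 ∨ (¬x1 → x3)) ∨ (x1 ↔ x2)   [eliminate →]
≡ ¬(¬x3 ∨ ¬¬x1 ∨ x3) ∨ (x1 ↔ x2)   [eliminate →]
≡ ¬(¬x3 ∨ ¬¬x1 ∨ x3) ∨ ((x1 → x2) ∧ (x2 → x1))   [eliminate ↔]
≡ ¬(¬x3 ∨ ¬¬x1 ∨ x3) ∨ ((¬x1 ∨ x2) ∧ (x2 → x1))   [eliminate →]
≡ ¬(¬x3 ∨ ¬¬x1 ∨ x3) ∨ ((¬x1 ∨ x2) ∧ (¬x2 ∨ x1))   [eliminate →]
≡ (¬¬x3 ∧ ¬¬¬x1 ∧ ¬x3) ∨ ((¬x1 ∨ x2) ∧ (¬x2 ∨ x1))   [De Morgan]
≡ (x3 ∧ ¬¬¬x1 ∧ ¬x3) ∨ ((¬x1 ∨ x2) ∧ (¬x2 ∨ x1))   [double negation]
≡ (x3 ∧ ¬x1 ∧ ¬x3) ∨ ((¬x1 ∨ x2) ∧ (¬x2 ∨ x1))   [double negation]
≡ (x3 ∧ ¬x1 ∧ ¬x3) ∨ (¬x1 ∧ ¬x2) ∨ (¬x1 ∧ x1) ∨ (x2 ∧ ¬x2) ∨ (x2 ∧ x1)   [distribute ∧ over ∨]
≡ (¬x1 ∧ ¬x2) ∨ (x2 ∧ x1)   [simplify]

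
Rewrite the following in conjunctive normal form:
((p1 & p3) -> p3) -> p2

(p1 | p2) & (p3 | p2) & (~p3 | p2)

((p1 & p3) -> p3) -> p2
= ~((p1 & p3) -> p3) | p2   [eliminate ->]
= ~(~(p1 & p3) | p3) | p2   [eliminate ->]
= (~~(p1 & p3) & ~p3) | p2   [De Morgan]
= (p1 & p3 & ~p3) | p2   [double negation]
= (p1 | p2) & (p3 | p2) & (~p3 | p2)   [distribute | over &]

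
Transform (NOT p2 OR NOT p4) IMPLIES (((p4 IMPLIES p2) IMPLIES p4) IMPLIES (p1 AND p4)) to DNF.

(NOT p2 OR NOT p4) IMPLIES (((p4 IMPLIES p2) IMPLIES p4) IMPLIES (p1 AND p4))
≡ NOT (NOT p2 OR NOT p4) OR (((p4 IMPLIES p2) IMPLIES p4) IMPLIES (p1 AND p4))   [eliminate IMPLIES]
≡ NOT (NOT p2 OR NOT p4) OR NOT ((p4 IMPLIES p2) IMPLIES p4) OR (p1 AND p4)   [eliminate IMPLIES]
≡ NOT (NOT p2 OR NOT p4) OR NOT (NOT (p4 IMPLIES p2) OR p4) OR (p1 AND p4)   [eliminate IMPLIES]
≡ NOT (NOT p2 OR NOT p4) OR NOT (NOT (NOT p4 OR p2) OR p4) OR (p1 AND p4)   [eliminate IMPLIES]
≡ (NOT NOT p2 AND NOT NOT p4) OR NOT (NOT (NOT p4 OR p2) OR p4) OR (p1 AND p4)   [De Morgan]
≡ (p2 AND NOT NOT p4) OR NOT (NOT (NOT p4 OR p2) OR p4) OR (p1 AND p4)   [double negation]
≡ (p2 AND p4) OR NOT (NOT (NOT p4 OR p2) OR p4) OR (p1 AND p4)   [double negation]
≡ (p2 AND p4) OR (NOT NOT (NOT p4 OR p2) AND NOT p4) OR (p1 AND p4)   [De Morgan]
≡ (p2 AND p4) OR ((NOT p4 OR p2) AND NOT p4) OR (p1 AND p4)   [double negation]
≡ (p2 AND p4) OR (NOT p4 AND NOT p4) OR (p2 AND NOT p4) OR (p1 AND p4)   [distribute AND over OR]
≡ (p2 AND p4) OR NOT p4 OR (p1 AND p4)   [simplify]

(p2 AND p4) OR NOT p4 OR (p1 AND p4)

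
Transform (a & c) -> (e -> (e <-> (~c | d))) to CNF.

~a | ~c | ~e | d

(a & c) -> (e -> (e <-> (~c | d)))
= ~(a & c) | (e -> (e <-> (~c | d)))   (eliminate ->)
= ~(a & c) | ~e | (e <-> (~c | d))   (eliminate ->)
= ~(a & c) | ~e | ((e -> (~c | d)) & ((~c | d) -> e))   (eliminate <->)
= ~(a & c) | ~e | ((~e | ~c | d) & ((~c | d) -> e))   (eliminate ->)
= ~(a & c) | ~e | ((~e | ~c | d) & (~(~c | d) | e))   (eliminate ->)
= ~a | ~c | ~e | ((~e | ~c | d) & (~(~c | d) | e))   (De Morgan)
= ~a | ~c | ~e | ((~e | ~c | d) & ((~~c & ~d) | e))   (De Morgan)
= ~a | ~c | ~e | ((~e | ~c | d) & ((c & ~d) | e))   (double negation)
= (~a | ~c | ~e | ~e | ~c | d) & (~a | ~c | ~e | c | e) & (~a | ~c | ~e | ~d | e)   (distribute | over &)
= ~a | ~c | ~e | d   (simplify)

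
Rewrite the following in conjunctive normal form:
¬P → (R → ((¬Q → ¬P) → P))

P ∨ ¬R

¬P → (R → ((¬Q → ¬P) → P))
⇔ ¬¬P ∨ (R → ((¬Q → ¬P) → P))   [eliminate →]
⇔ ¬¬P ∨ ¬R ∨ ((¬Q → ¬P) → P)   [eliminate →]
⇔ ¬¬P ∨ ¬R ∨ ¬(¬Q → ¬P) ∨ P   [eliminate →]
⇔ ¬¬P ∨ ¬R ∨ ¬(¬¬Q ∨ ¬P) ∨ P   [eliminate →]
⇔ P ∨ ¬R ∨ ¬(¬¬Q ∨ ¬P) ∨ P   [double negation]
⇔ P ∨ ¬R ∨ (¬¬¬Q ∧ ¬¬P) ∨ P   [De Morgan]
⇔ P ∨ ¬R ∨ (¬Q ∧ ¬¬P) ∨ P   [double negation]
⇔ P ∨ ¬R ∨ (¬Q ∧ P) ∨ P   [double negation]
⇔ (P ∨ ¬R ∨ ¬Q ∨ P) ∧ (P ∨ ¬R ∨ P ∨ P)   [distribute ∨ over ∧]
⇔ P ∨ ¬R   [simplify]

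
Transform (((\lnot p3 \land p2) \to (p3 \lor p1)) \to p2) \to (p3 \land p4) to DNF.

(((\lnot p3 \land p2) \to (p3 \lor p1)) \to p2) \to (p3 \land p4)
≡ \lnot (((\lnot p3 \land p2) \to (p3 \lor p1)) \to p2) \lor (p3 \land p4)   — eliminate \to
≡ \lnot (\lnot ((\lnot p3 \land p2) \to (p3 \lor p1)) \lor p2) \lor (p3 \land p4)   — eliminate \to
≡ \lnot (\lnot (\lnot (\lnot p3 \land p2) \lor p3 \lor p1) \lor p2) \lor (p3 \land p4)   — eliminate \to
≡ (\lnot \lnot (\lnot (\lnot p3 \land p2) \lor p3 \lor p1) \land \lnot p2) \lor (p3 \land p4)   — De Morgan
≡ ((\lnot (\lnot p3 \land p2) \lor p3 \lor p1) \land \lnot p2) \lor (p3 \land p4)   — double negation
≡ ((\lnot \lnot p3 \lor \lnot p2 \lor p3 \lor p1) \land \lnot p2) \lor (p3 \land p4)   — De Morgan
≡ ((p3 \lor \lnot p2 \lor p3 \lor p1) \land \lnot p2) \lor (p3 \land p4)   — double negation
≡ (p3 \land \lnot p2) \lor (\lnot p2 \land \lnot p2) \lor (p3 \land \lnot p2) \lor (p1 \land \lnot p2) \lor (p3 \land p4)   — distribute \land over \lor
≡ \lnot p2 \lor (p3 \land p4)   — simplify

\lnot p2 \lor (p3 \land p4)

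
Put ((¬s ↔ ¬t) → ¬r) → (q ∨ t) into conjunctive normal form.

(t ∨ ¬s ∨ q) ∧ (r ∨ q ∨ t)

((¬s ↔ ¬t) → ¬r) → (q ∨ t)
= ¬((¬s ↔ ¬t) → ¬r) ∨ q ∨ t   (eliminate →)
= ¬(¬(¬s ↔ ¬t) ∨ ¬r) ∨ q ∨ t   (eliminate →)
= ¬(¬((¬s → ¬t) ∧ (¬t → ¬s)) ∨ ¬r) ∨ q ∨ t   (eliminate ↔)
= ¬(¬((¬¬s ∨ ¬t) ∧ (¬t → ¬s)) ∨ ¬r) ∨ q ∨ t   (eliminate →)
= ¬(¬((¬¬s ∨ ¬t) ∧ (¬¬t ∨ ¬s)) ∨ ¬r) ∨ q ∨ t   (eliminate →)
= (¬¬((¬¬s ∨ ¬t) ∧ (¬¬t ∨ ¬s)) ∧ ¬¬r) ∨ q ∨ t   (De Morgan)
= ((¬¬s ∨ ¬t) ∧ (¬¬t ∨ ¬s) ∧ ¬¬r) ∨ q ∨ t   (double negation)
= ((s ∨ ¬t) ∧ (¬¬t ∨ ¬s) ∧ ¬¬r) ∨ q ∨ t   (double negation)
= ((s ∨ ¬t) ∧ (t ∨ ¬s) ∧ ¬¬r) ∨ q ∨ t   (double negation)
= ((s ∨ ¬t) ∧ (t ∨ ¬s) ∧ r) ∨ q ∨ t   (double negation)
= (s ∨ ¬t ∨ q ∨ t) ∧ (t ∨ ¬s ∨ q ∨ t) ∧ (r ∨ q ∨ t)   (distribute ∨ over ∧)
= (t ∨ ¬s ∨ q) ∧ (r ∨ q ∨ t)   (simplify)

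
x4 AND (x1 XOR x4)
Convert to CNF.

x4 AND (NOT x1 OR NOT x4)

x4 AND (x1 XOR x4)
= x4 AND (x1 OR x4) AND NOT (x1 AND x4)   (expand XOR)
= x4 AND (x1 OR x4) AND (NOT x1 OR NOT x4)   (De Morgan)
= x4 AND (NOT x1 OR NOT x4)   (simplify)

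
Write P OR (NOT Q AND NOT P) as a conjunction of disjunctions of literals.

P OR (NOT Q AND NOT P)
= (P OR NOT Q) AND (P OR NOT P)   (distribute OR over AND)
= P OR NOT Q   (simplify)

P OR NOT Q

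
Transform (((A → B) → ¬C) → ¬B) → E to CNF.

(A ∨ ¬C ∨ E) ∧ (¬B ∨ ¬C ∨ E) ∧ (B ∨ E)

(((A → B) → ¬C) → ¬B) → E
≡ ¬(((A → B) → ¬C) → ¬B) ∨ E   (eliminate →)
≡ ¬(¬((A → B) → ¬C) ∨ ¬B) ∨ E   (eliminate →)
≡ ¬(¬(¬(A → B) ∨ ¬C) ∨ ¬B) ∨ E   (eliminate →)
≡ ¬(¬(¬(¬A ∨ B) ∨ ¬C) ∨ ¬B) ∨ E   (eliminate →)
≡ (¬¬(¬(¬A ∨ B) ∨ ¬C) ∧ ¬¬B) ∨ E   (De Morgan)
≡ ((¬(¬A ∨ B) ∨ ¬C) ∧ ¬¬B) ∨ E   (double negation)
≡ (((¬¬A ∧ ¬B) ∨ ¬C) ∧ ¬¬B) ∨ E   (De Morgan)
≡ (((A ∧ ¬B) ∨ ¬C) ∧ ¬¬B) ∨ E   (double negation)
≡ (((A ∧ ¬B) ∨ ¬C) ∧ B) ∨ E   (double negation)
≡ (A ∨ ¬C ∨ E) ∧ (¬B ∨ ¬C ∨ E) ∧ (B ∨ E)   (distribute ∨ over ∧)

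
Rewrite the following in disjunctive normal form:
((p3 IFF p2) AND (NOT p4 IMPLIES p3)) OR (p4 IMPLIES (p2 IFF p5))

(NOT p3 AND NOT p2 AND p4) OR (p2 AND p3) OR NOT p4 OR (NOT p2 AND NOT p5) OR (p5 AND p2)

((p3 IFF p2) AND (NOT p4 IMPLIES p3)) OR (p4 IMPLIES (p2 IFF p5))
= ((p3 IMPLIES p2) AND (p2 IMPLIES p3) AND (NOT p4 IMPLIES p3)) OR (p4 IMPLIES (p2 IFF p5))   [eliminate IFF]
= ((NOT p3 OR p2) AND (p2 IMPLIES p3) AND (NOT p4 IMPLIES p3)) OR (p4 IMPLIES (p2 IFF p5))   [eliminate IMPLIES]
= ((NOT p3 OR p2) AND (NOT p2 OR p3) AND (NOT p4 IMPLIES p3)) OR (p4 IMPLIES (p2 IFF p5))   [eliminate IMPLIES]
= ((NOT p3 OR p2) AND (NOT p2 OR p3) AND (NOT NOT p4 OR p3)) OR (p4 IMPLIES (p2 IFF p5))   [eliminate IMPLIES]
= ((NOT p3 OR p2) AND (NOT p2 OR p3) AND (NOT NOT p4 OR p3)) OR NOT p4 OR (p2 IFF p5)   [eliminate IMPLIES]
= ((NOT p3 OR p2) AND (NOT p2 OR p3) AND (NOT NOT p4 OR p3)) OR NOT p4 OR ((p2 IMPLIES p5) AND (p5 IMPLIES p2))   [eliminate IFF]
= ((NOT p3 OR p2) AND (NOT p2 OR p3) AND (NOT NOT p4 OR p3)) OR NOT p4 OR ((NOT p2 OR p5) AND (p5 IMPLIES p2))   [eliminate IMPLIES]
= ((NOT p3 OR p2) AND (NOT p2 OR p3) AND (NOT NOT p4 OR p3)) OR NOT p4 OR ((NOT p2 OR p5) AND (NOT p5 OR p2))   [eliminate IMPLIES]
= ((NOT p3 OR p2) AND (NOT p2 OR p3) AND (p4 OR p3)) OR NOT p4 OR ((NOT p2 OR p5) AND (NOT p5 OR p2))   [double negation]
= (NOT p3 AND NOT p2 AND p4) OR (NOT p3 AND NOT p2 AND p3) OR (NOT p3 AND p3 AND p4) OR (NOT p3 AND p3 AND p3) OR (p2 AND NOT p2 AND p4) OR (p2 AND NOT p2 AND p3) OR (p2 AND p3 AND p4) OR (p2 AND p3 AND p3) OR NOT p4 OR (NOT p2 AND NOT p5) OR (NOT p2 AND p2) OR (p5 AND NOT p5) OR (p5 AND p2)   [distribute AND over OR]
= (NOT p3 AND NOT p2 AND p4) OR (p2 AND p3) OR NOT p4 OR (NOT p2 AND NOT p5) OR (p5 AND p2)   [simplify]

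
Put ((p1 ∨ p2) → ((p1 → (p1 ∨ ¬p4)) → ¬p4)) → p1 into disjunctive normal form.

((p1 ∨ p2) → ((p1 → (p1 ∨ ¬p4)) → ¬p4)) → p1
= ¬((p1 ∨ p2) → ((p1 → (p1 ∨ ¬p4)) → ¬p4)) ∨ p1   [eliminate →]
= ¬(¬(p1 ∨ p2) ∨ ((p1 → (p1 ∨ ¬p4)) → ¬p4)) ∨ p1   [eliminate →]
= ¬(¬(p1 ∨ p2) ∨ ¬(p1 → (p1 ∨ ¬p4)) ∨ ¬p4) ∨ p1   [eliminate →]
= ¬(¬(p1 ∨ p2) ∨ ¬(¬p1 ∨ p1 ∨ ¬p4) ∨ ¬p4) ∨ p1   [eliminate →]
= (¬¬(p1 ∨ p2) ∧ ¬¬(¬p1 ∨ p1 ∨ ¬p4) ∧ ¬¬p4) ∨ p1   [De Morgan]
= ((p1 ∨ p2) ∧ ¬¬(¬p1 ∨ p1 ∨ ¬p4) ∧ ¬¬p4) ∨ p1   [double negation]
= ((p1 ∨ p2) ∧ (¬p1 ∨ p1 ∨ ¬p4) ∧ ¬¬p4) ∨ p1   [double negation]
= ((p1 ∨ p2) ∧ (¬p1 ∨ p1 ∨ ¬p4) ∧ p4) ∨ p1   [double negation]
= (p1 ∧ ¬p1 ∧ p4) ∨ (p1 ∧ p1 ∧ p4) ∨ (p1 ∧ ¬p4 ∧ p4) ∨ (p2 ∧ ¬p1 ∧ p4) ∨ (p2 ∧ p1 ∧ p4) ∨ (p2 ∧ ¬p4 ∧ p4) ∨ p1   [distribute ∧ over ∨]
= (p2 ∧ ¬p1 ∧ p4) ∨ p1   [simplify]

(p2 ∧ ¬p1 ∧ p4) ∨ p1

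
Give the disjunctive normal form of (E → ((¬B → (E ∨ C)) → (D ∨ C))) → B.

(E → ((¬B → (E ∨ C)) → (D ∨ C))) → B
≡ ¬(E → ((¬B → (E ∨ C)) → (D ∨ C))) ∨ B   [eliminate →]
≡ ¬(¬E ∨ ((¬B → (E ∨ C)) → (D ∨ C))) ∨ B   [eliminate →]
≡ ¬(¬E ∨ ¬(¬B → (E ∨ C)) ∨ D ∨ C) ∨ B   [eliminate →]
≡ ¬(¬E ∨ ¬(¬¬B ∨ E ∨ C) ∨ D ∨ C) ∨ B   [eliminate →]
≡ (¬¬E ∧ ¬¬(¬¬B ∨ E ∨ C) ∧ ¬D ∧ ¬C) ∨ B   [De Morgan]
≡ (E ∧ ¬¬(¬¬B ∨ E ∨ C) ∧ ¬D ∧ ¬C) ∨ B   [double negation]
≡ (E ∧ (¬¬B ∨ E ∨ C) ∧ ¬D ∧ ¬C) ∨ B   [double negation]
≡ (E ∧ (B ∨ E ∨ C) ∧ ¬D ∧ ¬C) ∨ B   [double negation]
≡ (E ∧ B ∧ ¬D ∧ ¬C) ∨ (E ∧ E ∧ ¬D ∧ ¬C) ∨ (E ∧ C ∧ ¬D ∧ ¬C) ∨ B   [distribute ∧ over ∨]
≡ (E ∧ ¬D ∧ ¬C) ∨ B   [simplify]

(E ∧ ¬D ∧ ¬C) ∨ B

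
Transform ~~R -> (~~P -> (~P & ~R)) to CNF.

~R | ~P

~~R -> (~~P -> (~P & ~R))
= ~~~R | (~~P -> (~P & ~R))   [eliminate ->]
= ~~~R | ~~~P | (~P & ~R)   [eliminate ->]
= ~R | ~~~P | (~P & ~R)   [double negation]
= ~R | ~P | (~P & ~R)   [double negation]
= (~R | ~P | ~P) & (~R | ~P | ~R)   [distribute | over &]
= ~R | ~P   [simplify]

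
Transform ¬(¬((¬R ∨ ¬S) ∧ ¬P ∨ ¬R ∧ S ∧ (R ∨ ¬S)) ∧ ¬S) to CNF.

¬P ∨ S

¬(¬((¬R ∨ ¬S) ∧ ¬P ∨ ¬R ∧ S ∧ (R ∨ ¬S)) ∧ ¬S)
⇔ ¬¬((¬R ∨ ¬S) ∧ ¬P ∨ ¬R ∧ S ∧ (R ∨ ¬S)) ∨ ¬¬S   [De Morgan]
⇔ (¬R ∨ ¬S) ∧ ¬P ∨ ¬R ∧ S ∧ (R ∨ ¬S) ∨ ¬¬S   [double negation]
⇔ (¬R ∨ ¬S) ∧ ¬P ∨ ¬R ∧ S ∧ (R ∨ ¬S) ∨ S   [double negation]
⇔ (¬R ∨ ¬S ∨ ¬R ∨ S) ∧ (¬R ∨ ¬S ∨ S ∨ S) ∧ (¬R ∨ ¬S ∨ R ∨ ¬S ∨ S) ∧ (¬P ∨ ¬R ∨ S) ∧ (¬P ∨ S ∨ S) ∧ (¬P ∨ R ∨ ¬S ∨ S)   [distribute ∨ over ∧]
⇔ ¬P ∨ S   [simplify]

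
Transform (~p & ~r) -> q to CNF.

p | r | q

(~p & ~r) -> q
= ~(~p & ~r) | q   (eliminate ->)
= ~~p | ~~r | q   (De Morgan)
= p | ~~r | q   (double negation)
= p | r | q   (double negation)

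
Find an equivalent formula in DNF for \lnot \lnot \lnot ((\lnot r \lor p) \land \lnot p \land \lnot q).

\lnot \lnot \lnot ((\lnot r \lor p) \land \lnot p \land \lnot q)
= \lnot ((\lnot r \lor p) \land \lnot p \land \lnot q)
= \lnot (\lnot r \lor p) \lor \lnot \lnot p \lor \lnot \lnot q
= (\lnot \lnot r \land \lnot p) \lor \lnot \lnot p \lor \lnot \lnot q
= (r \land \lnot p) \lor \lnot \lnot p \lor \lnot \lnot q
= (r \land \lnot p) \lor p \lor \lnot \lnot q
= (r \land \lnot p) \lor p \lor q

(r \land \lnot p) \lor p \lor q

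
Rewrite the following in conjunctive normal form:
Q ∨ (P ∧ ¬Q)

Q ∨ P

Q ∨ (P ∧ ¬Q)
≡ (Q ∨ P) ∧ (Q ∨ ¬Q)   — distribute ∨ over ∧
≡ Q ∨ P   — simplify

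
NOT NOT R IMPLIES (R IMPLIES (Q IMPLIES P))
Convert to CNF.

NOT NOT R IMPLIES (R IMPLIES (Q IMPLIES P))
= NOT NOT NOT R OR (R IMPLIES (Q IMPLIES P))   — eliminate IMPLIES
= NOT NOT NOT R OR NOT R OR (Q IMPLIES P)   — eliminate IMPLIES
= NOT NOT NOT R OR NOT R OR NOT Q OR P   — eliminate IMPLIES
= NOT R OR NOT R OR NOT Q OR P   — double negation
= NOT R OR NOT Q OR P   — simplify

NOT R OR NOT Q OR P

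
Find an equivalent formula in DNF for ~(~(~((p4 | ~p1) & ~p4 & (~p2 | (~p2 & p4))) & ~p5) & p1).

~(~(~((p4 | ~p1) & ~p4 & (~p2 | (~p2 & p4))) & ~p5) & p1)
≡ ~~(~((p4 | ~p1) & ~p4 & (~p2 | (~p2 & p4))) & ~p5) | ~p1   [De Morgan]
≡ (~((p4 | ~p1) & ~p4 & (~p2 | (~p2 & p4))) & ~p5) | ~p1   [double negation]
≡ ((~(p4 | ~p1) | ~~p4 | ~(~p2 | (~p2 & p4))) & ~p5) | ~p1   [De Morgan]
≡ (((~p4 & ~~p1) | ~~p4 | ~(~p2 | (~p2 & p4))) & ~p5) | ~p1   [De Morgan]
≡ (((~p4 & p1) | ~~p4 | ~(~p2 | (~p2 & p4))) & ~p5) | ~p1   [double negation]
≡ (((~p4 & p1) | p4 | ~(~p2 | (~p2 & p4))) & ~p5) | ~p1   [double negation]
≡ (((~p4 & p1) | p4 | (~~p2 & ~(~p2 & p4))) & ~p5) | ~p1   [De Morgan]
≡ (((~p4 & p1) | p4 | (p2 & ~(~p2 & p4))) & ~p5) | ~p1   [double negation]
≡ (((~p4 & p1) | p4 | (p2 & (~~p2 | ~p4))) & ~p5) | ~p1   [De Morgan]
≡ (((~p4 & p1) | p4 | (p2 & (p2 | ~p4))) & ~p5) | ~p1   [double negation]
≡ (~p4 & p1 & ~p5) | (p4 & ~p5) | (p2 & p2 & ~p5) | (p2 & ~p4 & ~p5) | ~p1   [distribute & over |]
≡ (~p4 & p1 & ~p5) | (p4 & ~p5) | (p2 & ~p5) | ~p1   [simplify]

(~p4 & p1 & ~p5) | (p4 & ~p5) | (p2 & ~p5) | ~p1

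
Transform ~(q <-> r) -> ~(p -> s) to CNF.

(~q | r | p) & (~q | r | ~s) & (~r | q | p) & (~r | q | ~s)

~(q <-> r) -> ~(p -> s)
= ~~(q <-> r) | ~(p -> s)   (eliminate ->)
= ~~((q -> r) & (r -> q)) | ~(p -> s)   (eliminate <->)
= ~~((~q | r) & (r -> q)) | ~(p -> s)   (eliminate ->)
= ~~((~q | r) & (~r | q)) | ~(p -> s)   (eliminate ->)
= ~~((~q | r) & (~r | q)) | ~(~p | s)   (eliminate ->)
= ((~q | r) & (~r | q)) | ~(~p | s)   (double negation)
= ((~q | r) & (~r | q)) | (~~p & ~s)   (De Morgan)
= ((~q | r) & (~r | q)) | (p & ~s)   (double negation)
= (~q | r | p) & (~q | r | ~s) & (~r | q | p) & (~r | q | ~s)   (distribute | over &)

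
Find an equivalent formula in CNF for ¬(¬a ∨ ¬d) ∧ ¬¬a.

¬(¬a ∨ ¬d) ∧ ¬¬a
= ¬¬a ∧ ¬¬d ∧ ¬¬a   (De Morgan)
= a ∧ ¬¬d ∧ ¬¬a   (double negation)
= a ∧ d ∧ ¬¬a   (double negation)
= a ∧ d ∧ a   (double negation)
= a ∧ d   (simplify)

a ∧ d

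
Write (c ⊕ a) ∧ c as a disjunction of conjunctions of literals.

c ∧ ¬a

(c ⊕ a) ∧ c
⇔ ((c ∧ ¬a) ∨ (¬c ∧ a)) ∧ c   [expand ⊕]
⇔ (c ∧ ¬a ∧ c) ∨ (¬c ∧ a ∧ c)   [distribute ∧ over ∨]
⇔ c ∧ ¬a   [simplify]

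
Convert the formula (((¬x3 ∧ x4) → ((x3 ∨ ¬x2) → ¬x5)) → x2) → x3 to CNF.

(x3 ∨ ¬x4 ∨ x2 ∨ ¬x5) ∧ (¬x2 ∨ x3)

(((¬x3 ∧ x4) → ((x3 ∨ ¬x2) → ¬x5)) → x2) → x3
= ¬(((¬x3 ∧ x4) → ((x3 ∨ ¬x2) → ¬x5)) → x2) ∨ x3   [eliminate →]
= ¬(¬((¬x3 ∧ x4) → ((x3 ∨ ¬x2) → ¬x5)) ∨ x2) ∨ x3   [eliminate →]
= ¬(¬(¬(¬x3 ∧ x4) ∨ ((x3 ∨ ¬x2) → ¬x5)) ∨ x2) ∨ x3   [eliminate →]
= ¬(¬(¬(¬x3 ∧ x4) ∨ ¬(x3 ∨ ¬x2) ∨ ¬x5) ∨ x2) ∨ x3   [eliminate →]
= (¬¬(¬(¬x3 ∧ x4) ∨ ¬(x3 ∨ ¬x2) ∨ ¬x5) ∧ ¬x2) ∨ x3   [De Morgan]
= ((¬(¬x3 ∧ x4) ∨ ¬(x3 ∨ ¬x2) ∨ ¬x5) ∧ ¬x2) ∨ x3   [double negation]
= ((¬¬x3 ∨ ¬x4 ∨ ¬(x3 ∨ ¬x2) ∨ ¬x5) ∧ ¬x2) ∨ x3   [De Morgan]
= ((x3 ∨ ¬x4 ∨ ¬(x3 ∨ ¬x2) ∨ ¬x5) ∧ ¬x2) ∨ x3   [double negation]
= ((x3 ∨ ¬x4 ∨ (¬x3 ∧ ¬¬x2) ∨ ¬x5) ∧ ¬x2) ∨ x3   [De Morgan]
= ((x3 ∨ ¬x4 ∨ (¬x3 ∧ x2) ∨ ¬x5) ∧ ¬x2) ∨ x3   [double negation]
= (x3 ∨ ¬x4 ∨ ¬x3 ∨ ¬x5 ∨ x3) ∧ (x3 ∨ ¬x4 ∨ x2 ∨ ¬x5 ∨ x3) ∧ (¬x2 ∨ x3)   [distribute ∨ over ∧]
= (x3 ∨ ¬x4 ∨ x2 ∨ ¬x5) ∧ (¬x2 ∨ x3)   [simplify]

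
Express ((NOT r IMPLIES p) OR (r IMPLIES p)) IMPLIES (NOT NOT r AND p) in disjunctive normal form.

((NOT r IMPLIES p) OR (r IMPLIES p)) IMPLIES (NOT NOT r AND p)
≡ NOT ((NOT r IMPLIES p) OR (r IMPLIES p)) OR (NOT NOT r AND p)   (eliminate IMPLIES)
≡ NOT (NOT NOT r OR p OR (r IMPLIES p)) OR (NOT NOT r AND p)   (eliminate IMPLIES)
≡ NOT (NOT NOT r OR p OR NOT r OR p) OR (NOT NOT r AND p)   (eliminate IMPLIES)
≡ (NOT NOT NOT r AND NOT p AND NOT NOT r AND NOT p) OR (NOT NOT r AND p)   (De Morgan)
≡ (NOT r AND NOT p AND NOT NOT r AND NOT p) OR (NOT NOT r AND p)   (double negation)
≡ (NOT r AND NOT p AND r AND NOT p) OR (NOT NOT r AND p)   (double negation)
≡ (NOT r AND NOT p AND r AND NOT p) OR (r AND p)   (double negation)
≡ r AND p   (simplify)

r AND p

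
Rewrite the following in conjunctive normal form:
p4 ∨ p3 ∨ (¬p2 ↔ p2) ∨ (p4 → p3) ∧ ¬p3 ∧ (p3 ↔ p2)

p4 ∨ p3 ∨ ¬p2

p4 ∨ p3 ∨ (¬p2 ↔ p2) ∨ (p4 → p3) ∧ ¬p3 ∧ (p3 ↔ p2)
= p4 ∨ p3 ∨ (¬p2 → p2) ∧ (p2 → ¬p2) ∨ (p4 → p3) ∧ ¬p3 ∧ (p3 ↔ p2)   [eliminate ↔]
= p4 ∨ p3 ∨ (¬¬p2 ∨ p2) ∧ (p2 → ¬p2) ∨ (p4 → p3) ∧ ¬p3 ∧ (p3 ↔ p2)   [eliminate →]
= p4 ∨ p3 ∨ (¬¬p2 ∨ p2) ∧ (¬p2 ∨ ¬p2) ∨ (p4 → p3) ∧ ¬p3 ∧ (p3 ↔ p2)   [eliminate →]
= p4 ∨ p3 ∨ (¬¬p2 ∨ p2) ∧ (¬p2 ∨ ¬p2) ∨ (¬p4 ∨ p3) ∧ ¬p3 ∧ (p3 ↔ p2)   [eliminate →]
= p4 ∨ p3 ∨ (¬¬p2 ∨ p2) ∧ (¬p2 ∨ ¬p2) ∨ (¬p4 ∨ p3) ∧ ¬p3 ∧ (p3 → p2) ∧ (p2 → p3)   [eliminate ↔]
= p4 ∨ p3 ∨ (¬¬p2 ∨ p2) ∧ (¬p2 ∨ ¬p2) ∨ (¬p4 ∨ p3) ∧ ¬p3 ∧ (¬p3 ∨ p2) ∧ (p2 → p3)   [eliminate →]
= p4 ∨ p3 ∨ (¬¬p2 ∨ p2) ∧ (¬p2 ∨ ¬p2) ∨ (¬p4 ∨ p3) ∧ ¬p3 ∧ (¬p3 ∨ p2) ∧ (¬p2 ∨ p3)   [eliminate →]
= p4 ∨ p3 ∨ (p2 ∨ p2) ∧ (¬p2 ∨ ¬p2) ∨ (¬p4 ∨ p3) ∧ ¬p3 ∧ (¬p3 ∨ p2) ∧ (¬p2 ∨ p3)   [double negation]
= (p4 ∨ p3 ∨ p2 ∨ p2 ∨ ¬p4 ∨ p3) ∧ (p4 ∨ p3 ∨ p2 ∨ p2 ∨ ¬p3) ∧ (p4 ∨ p3 ∨ p2 ∨ p2 ∨ ¬p3 ∨ p2) ∧ (p4 ∨ p3 ∨ p2 ∨ p2 ∨ ¬p2 ∨ p3) ∧ (p4 ∨ p3 ∨ ¬p2 ∨ ¬p2 ∨ ¬p4 ∨ p3) ∧ (p4 ∨ p3 ∨ ¬p2 ∨ ¬p2 ∨ ¬p3) ∧ (p4 ∨ p3 ∨ ¬p2 ∨ ¬p2 ∨ ¬p3 ∨ p2) ∧ (p4 ∨ p3 ∨ ¬p2 ∨ ¬p2 ∨ ¬p2 ∨ p3)   [distribute ∨ over ∧]
= p4 ∨ p3 ∨ ¬p2   [simplify]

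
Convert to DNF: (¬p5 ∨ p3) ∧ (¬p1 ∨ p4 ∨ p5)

(¬p5 ∧ ¬p1) ∨ (¬p5 ∧ p4) ∨ (p3 ∧ ¬p1) ∨ (p3 ∧ p4) ∨ (p3 ∧ p5)

(¬p5 ∨ p3) ∧ (¬p1 ∨ p4 ∨ p5)
≡ (¬p5 ∧ ¬p1) ∨ (¬p5 ∧ p4) ∨ (¬p5 ∧ p5) ∨ (p3 ∧ ¬p1) ∨ (p3 ∧ p4) ∨ (p3 ∧ p5)   [distribute ∧ over ∨]
≡ (¬p5 ∧ ¬p1) ∨ (¬p5 ∧ p4) ∨ (p3 ∧ ¬p1) ∨ (p3 ∧ p4) ∨ (p3 ∧ p5)   [simplify]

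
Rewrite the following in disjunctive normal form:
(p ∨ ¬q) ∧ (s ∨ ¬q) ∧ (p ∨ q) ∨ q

p ∧ s ∨ p ∧ ¬q ∨ q

(p ∨ ¬q) ∧ (s ∨ ¬q) ∧ (p ∨ q) ∨ q
⇔ p ∧ s ∧ p ∨ p ∧ s ∧ q ∨ p ∧ ¬q ∧ p ∨ p ∧ ¬q ∧ q ∨ ¬q ∧ s ∧ p ∨ ¬q ∧ s ∧ q ∨ ¬q ∧ ¬q ∧ p ∨ ¬q ∧ ¬q ∧ q ∨ q   (distribute ∧ over ∨)
⇔ p ∧ s ∨ p ∧ ¬q ∨ q   (simplify)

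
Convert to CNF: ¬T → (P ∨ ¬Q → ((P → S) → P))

T ∨ Q ∨ P

¬T → (P ∨ ¬Q → ((P → S) → P))
⇔ ¬¬T ∨ (P ∨ ¬Q → ((P → S) → P))   [eliminate →]
⇔ ¬¬T ∨ ¬(P ∨ ¬Q) ∨ ((P → S) → P)   [eliminate →]
⇔ ¬¬T ∨ ¬(P ∨ ¬Q) ∨ ¬(P → S) ∨ P   [eliminate →]
⇔ ¬¬T ∨ ¬(P ∨ ¬Q) ∨ ¬(¬P ∨ S) ∨ P   [eliminate →]
⇔ T ∨ ¬(P ∨ ¬Q) ∨ ¬(¬P ∨ S) ∨ P   [double negation]
⇔ T ∨ ¬P ∧ ¬¬Q ∨ ¬(¬P ∨ S) ∨ P   [De Morgan]
⇔ T ∨ ¬P ∧ Q ∨ ¬(¬P ∨ S) ∨ P   [double negation]
⇔ T ∨ ¬P ∧ Q ∨ ¬¬P ∧ ¬S ∨ P   [De Morgan]
⇔ T ∨ ¬P ∧ Q ∨ P ∧ ¬S ∨ P   [double negation]
⇔ (T ∨ ¬P ∨ P ∨ P) ∧ (T ∨ ¬P ∨ ¬S ∨ P) ∧ (T ∨ Q ∨ P ∨ P) ∧ (T ∨ Q ∨ ¬S ∨ P)   [distribute ∨ over ∧]
⇔ T ∨ Q ∨ P   [simplify]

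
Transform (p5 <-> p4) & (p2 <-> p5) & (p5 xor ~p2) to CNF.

(p5 <-> p4) & (p2 <-> p5) & (p5 xor ~p2)
≡ (p5 -> p4) & (p4 -> p5) & (p2 <-> p5) & (p5 xor ~p2)   [eliminate <->]
≡ (~p5 | p4) & (p4 -> p5) & (p2 <-> p5) & (p5 xor ~p2)   [eliminate ->]
≡ (~p5 | p4) & (~p4 | p5) & (p2 <-> p5) & (p5 xor ~p2)   [eliminate ->]
≡ (~p5 | p4) & (~p4 | p5) & (p2 -> p5) & (p5 -> p2) & (p5 xor ~p2)   [eliminate <->]
≡ (~p5 | p4) & (~p4 | p5) & (~p2 | p5) & (p5 -> p2) & (p5 xor ~p2)   [eliminate ->]
≡ (~p5 | p4) & (~p4 | p5) & (~p2 | p5) & (~p5 | p2) & (p5 xor ~p2)   [eliminate ->]
≡ (~p5 | p4) & (~p4 | p5) & (~p2 | p5) & (~p5 | p2) & (p5 | ~p2) & ~(p5 & ~p2)   [expand xor]
≡ (~p5 | p4) & (~p4 | p5) & (~p2 | p5) & (~p5 | p2) & (p5 | ~p2) & (~p5 | ~~p2)   [De Morgan]
≡ (~p5 | p4) & (~p4 | p5) & (~p2 | p5) & (~p5 | p2) & (p5 | ~p2) & (~p5 | p2)   [double negation]
≡ (~p5 | p4) & (~p4 | p5) & (~p2 | p5) & (~p5 | p2)   [simplify]

(~p5 | p4) & (~p4 | p5) & (~p2 | p5) & (~p5 | p2)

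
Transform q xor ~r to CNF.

(q | ~r) & (~q | r)

q xor ~r
= (q | ~r) & ~(q & ~r)   [expand xor]
= (q | ~r) & (~q | ~~r)   [De Morgan]
= (q | ~r) & (~q | r)   [double negation]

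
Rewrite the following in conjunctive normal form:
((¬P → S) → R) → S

((¬P → S) → R) → S
= ¬((¬P → S) → R) ∨ S   [eliminate →]
= ¬(¬(¬P → S) ∨ R) ∨ S   [eliminate →]
= ¬(¬(¬¬P ∨ S) ∨ R) ∨ S   [eliminate →]
= (¬¬(¬¬P ∨ S) ∧ ¬R) ∨ S   [De Morgan]
= ((¬¬P ∨ S) ∧ ¬R) ∨ S   [double negation]
= ((P ∨ S) ∧ ¬R) ∨ S   [double negation]
= (P ∨ S ∨ S) ∧ (¬R ∨ S)   [distribute ∨ over ∧]
= (P ∨ S) ∧ (¬R ∨ S)   [simplify]

(P ∨ S) ∧ (¬R ∨ S)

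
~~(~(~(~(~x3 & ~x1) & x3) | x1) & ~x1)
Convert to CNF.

~~(~(~(~(~x3 & ~x1) & x3) | x1) & ~x1)
≡ ~(~(~(~x3 & ~x1) & x3) | x1) & ~x1   [double negation]
≡ ~~(~(~x3 & ~x1) & x3) & ~x1 & ~x1   [De Morgan]
≡ ~(~x3 & ~x1) & x3 & ~x1 & ~x1   [double negation]
≡ (~~x3 | ~~x1) & x3 & ~x1 & ~x1   [De Morgan]
≡ (x3 | ~~x1) & x3 & ~x1 & ~x1   [double negation]
≡ (x3 | x1) & x3 & ~x1 & ~x1   [double negation]
≡ x3 & ~x1   [simplify]

x3 & ~x1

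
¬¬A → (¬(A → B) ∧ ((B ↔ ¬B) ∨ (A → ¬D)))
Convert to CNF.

¬¬A → (¬(A → B) ∧ ((B ↔ ¬B) ∨ (A → ¬D)))
≡ ¬¬¬A ∨ (¬(A → B) ∧ ((B ↔ ¬B) ∨ (A → ¬D)))   [eliminate →]
≡ ¬¬¬A ∨ (¬(¬A ∨ B) ∧ ((B ↔ ¬B) ∨ (A → ¬D)))   [eliminate →]
≡ ¬¬¬A ∨ (¬(¬A ∨ B) ∧ (((B → ¬B) ∧ (¬B → B)) ∨ (A → ¬D)))   [eliminate ↔]
≡ ¬¬¬A ∨ (¬(¬A ∨ B) ∧ (((¬B ∨ ¬B) ∧ (¬B → B)) ∨ (A → ¬D)))   [eliminate →]
≡ ¬¬¬A ∨ (¬(¬A ∨ B) ∧ (((¬B ∨ ¬B) ∧ (¬¬B ∨ B)) ∨ (A → ¬D)))   [eliminate →]
≡ ¬¬¬A ∨ (¬(¬A ∨ B) ∧ (((¬B ∨ ¬B) ∧ (¬¬B ∨ B)) ∨ ¬A ∨ ¬D))   [eliminate →]
≡ ¬A ∨ (¬(¬A ∨ B) ∧ (((¬B ∨ ¬B) ∧ (¬¬B ∨ B)) ∨ ¬A ∨ ¬D))   [double negation]
≡ ¬A ∨ (¬¬A ∧ ¬B ∧ (((¬B ∨ ¬B) ∧ (¬¬B ∨ B)) ∨ ¬A ∨ ¬D))   [De Morgan]
≡ ¬A ∨ (A ∧ ¬B ∧ (((¬B ∨ ¬B) ∧ (¬¬B ∨ B)) ∨ ¬A ∨ ¬D))   [double negation]
≡ ¬A ∨ (A ∧ ¬B ∧ (((¬B ∨ ¬B) ∧ (B ∨ B)) ∨ ¬A ∨ ¬D))   [double negation]
≡ (¬A ∨ A) ∧ (¬A ∨ ¬B) ∧ (¬A ∨ ¬B ∨ ¬B ∨ ¬A ∨ ¬D) ∧ (¬A ∨ B ∨ B ∨ ¬A ∨ ¬D)   [distribute ∨ over ∧]
≡ (¬A ∨ ¬B) ∧ (¬A ∨ B ∨ ¬D)   [simplify]

(¬A ∨ ¬B) ∧ (¬A ∨ B ∨ ¬D)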